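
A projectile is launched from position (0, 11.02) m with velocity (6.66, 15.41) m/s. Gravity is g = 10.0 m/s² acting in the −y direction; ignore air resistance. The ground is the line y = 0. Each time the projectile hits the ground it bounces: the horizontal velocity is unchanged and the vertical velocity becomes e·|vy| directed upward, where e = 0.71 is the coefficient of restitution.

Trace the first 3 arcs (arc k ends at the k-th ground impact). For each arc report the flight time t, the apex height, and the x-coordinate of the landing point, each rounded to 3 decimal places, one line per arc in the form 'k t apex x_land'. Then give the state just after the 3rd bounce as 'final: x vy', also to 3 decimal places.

Arc 1: start y=11.020, vy=15.410 → t=3.681, apex=22.893, x_land=24.514, impact vy=-21.398
  bounce: vy ← 0.71·21.398 = 15.192
Arc 2: start y=0.000, vy=15.192 → t=3.038, apex=11.541, x_land=44.750, impact vy=-15.192
  bounce: vy ← 0.71·15.192 = 10.787
Arc 3: start y=0.000, vy=10.787 → t=2.157, apex=5.818, x_land=59.118, impact vy=-10.787
  bounce: vy ← 0.71·10.787 = 7.659

1 3.681 22.893 24.514
2 3.038 11.541 44.750
3 2.157 5.818 59.118
final: 59.118 7.659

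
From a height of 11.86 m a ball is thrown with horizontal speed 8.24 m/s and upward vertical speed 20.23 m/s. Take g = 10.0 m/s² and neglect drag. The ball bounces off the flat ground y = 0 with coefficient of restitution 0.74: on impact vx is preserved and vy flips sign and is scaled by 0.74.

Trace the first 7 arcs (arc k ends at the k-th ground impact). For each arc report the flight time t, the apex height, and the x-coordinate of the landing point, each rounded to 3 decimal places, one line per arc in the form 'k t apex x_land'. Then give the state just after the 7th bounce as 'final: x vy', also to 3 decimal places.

1 4.566 32.323 37.620
2 3.763 17.700 68.627
3 2.785 9.692 91.572
4 2.061 5.308 108.551
5 1.525 2.906 121.116
6 1.128 1.592 130.414
7 0.835 0.872 137.294
final: 137.294 3.090

Arc 1: start y=11.860, vy=20.230 → t=4.566, apex=32.323, x_land=37.620, impact vy=-25.425
  bounce: vy ← 0.74·25.425 = 18.815
Arc 2: start y=0.000, vy=18.815 → t=3.763, apex=17.700, x_land=68.627, impact vy=-18.815
  bounce: vy ← 0.74·18.815 = 13.923
Arc 3: start y=0.000, vy=13.923 → t=2.785, apex=9.692, x_land=91.572, impact vy=-13.923
  bounce: vy ← 0.74·13.923 = 10.303
Arc 4: start y=0.000, vy=10.303 → t=2.061, apex=5.308, x_land=108.551, impact vy=-10.303
  bounce: vy ← 0.74·10.303 = 7.624
Arc 5: start y=0.000, vy=7.624 → t=1.525, apex=2.906, x_land=121.116, impact vy=-7.624
  bounce: vy ← 0.74·7.624 = 5.642
Arc 6: start y=0.000, vy=5.642 → t=1.128, apex=1.592, x_land=130.414, impact vy=-5.642
  bounce: vy ← 0.74·5.642 = 4.175
Arc 7: start y=0.000, vy=4.175 → t=0.835, apex=0.872, x_land=137.294, impact vy=-4.175
  bounce: vy ← 0.74·4.175 = 3.090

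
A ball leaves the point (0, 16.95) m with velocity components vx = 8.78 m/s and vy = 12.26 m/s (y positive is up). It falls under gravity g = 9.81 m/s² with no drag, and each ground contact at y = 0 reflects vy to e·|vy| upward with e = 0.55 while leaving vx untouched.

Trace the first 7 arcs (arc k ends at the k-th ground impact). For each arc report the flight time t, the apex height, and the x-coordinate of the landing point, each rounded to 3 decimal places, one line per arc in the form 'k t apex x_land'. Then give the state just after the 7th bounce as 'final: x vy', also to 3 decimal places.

1 3.490 24.611 30.640
2 2.464 7.445 52.274
3 1.355 2.252 64.172
4 0.745 0.681 70.716
5 0.410 0.206 74.316
6 0.225 0.062 76.295
7 0.124 0.019 77.384
final: 77.384 0.335

Arc 1: start y=16.950, vy=12.260 → t=3.490, apex=24.611, x_land=30.640, impact vy=-21.974
  bounce: vy ← 0.55·21.974 = 12.086
Arc 2: start y=0.000, vy=12.086 → t=2.464, apex=7.445, x_land=52.274, impact vy=-12.086
  bounce: vy ← 0.55·12.086 = 6.647
Arc 3: start y=0.000, vy=6.647 → t=1.355, apex=2.252, x_land=64.172, impact vy=-6.647
  bounce: vy ← 0.55·6.647 = 3.656
Arc 4: start y=0.000, vy=3.656 → t=0.745, apex=0.681, x_land=70.716, impact vy=-3.656
  bounce: vy ← 0.55·3.656 = 2.011
Arc 5: start y=0.000, vy=2.011 → t=0.410, apex=0.206, x_land=74.316, impact vy=-2.011
  bounce: vy ← 0.55·2.011 = 1.106
Arc 6: start y=0.000, vy=1.106 → t=0.225, apex=0.062, x_land=76.295, impact vy=-1.106
  bounce: vy ← 0.55·1.106 = 0.608
Arc 7: start y=0.000, vy=0.608 → t=0.124, apex=0.019, x_land=77.384, impact vy=-0.608
  bounce: vy ← 0.55·0.608 = 0.335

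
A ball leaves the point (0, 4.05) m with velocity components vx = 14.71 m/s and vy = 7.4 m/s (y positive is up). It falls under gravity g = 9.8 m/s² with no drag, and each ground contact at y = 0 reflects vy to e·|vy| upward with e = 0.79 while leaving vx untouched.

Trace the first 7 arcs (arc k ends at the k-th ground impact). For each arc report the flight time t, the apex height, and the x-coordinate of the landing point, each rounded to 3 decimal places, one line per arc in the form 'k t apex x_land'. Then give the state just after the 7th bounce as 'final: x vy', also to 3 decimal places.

1 1.937 6.844 28.492
2 1.867 4.271 55.960
3 1.475 2.666 77.659
4 1.165 1.664 94.802
5 0.921 1.038 108.345
6 0.727 0.648 119.043
7 0.575 0.404 127.495
final: 127.495 2.224

Arc 1: start y=4.050, vy=7.400 → t=1.937, apex=6.844, x_land=28.492, impact vy=-11.582
  bounce: vy ← 0.79·11.582 = 9.150
Arc 2: start y=0.000, vy=9.150 → t=1.867, apex=4.271, x_land=55.960, impact vy=-9.150
  bounce: vy ← 0.79·9.150 = 7.228
Arc 3: start y=0.000, vy=7.228 → t=1.475, apex=2.666, x_land=77.659, impact vy=-7.228
  bounce: vy ← 0.79·7.228 = 5.710
Arc 4: start y=0.000, vy=5.710 → t=1.165, apex=1.664, x_land=94.802, impact vy=-5.710
  bounce: vy ← 0.79·5.710 = 4.511
Arc 5: start y=0.000, vy=4.511 → t=0.921, apex=1.038, x_land=108.345, impact vy=-4.511
  bounce: vy ← 0.79·4.511 = 3.564
Arc 6: start y=0.000, vy=3.564 → t=0.727, apex=0.648, x_land=119.043, impact vy=-3.564
  bounce: vy ← 0.79·3.564 = 2.815
Arc 7: start y=0.000, vy=2.815 → t=0.575, apex=0.404, x_land=127.495, impact vy=-2.815
  bounce: vy ← 0.79·2.815 = 2.224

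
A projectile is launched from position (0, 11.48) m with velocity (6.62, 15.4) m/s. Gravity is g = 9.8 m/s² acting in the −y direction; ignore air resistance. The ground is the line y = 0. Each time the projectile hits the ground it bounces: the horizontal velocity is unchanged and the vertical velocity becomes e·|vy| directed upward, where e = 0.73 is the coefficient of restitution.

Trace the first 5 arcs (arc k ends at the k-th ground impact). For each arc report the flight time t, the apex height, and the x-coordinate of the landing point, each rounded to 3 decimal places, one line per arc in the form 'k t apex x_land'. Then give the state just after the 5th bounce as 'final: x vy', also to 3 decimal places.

Arc 1: start y=11.480, vy=15.400 → t=3.765, apex=23.580, x_land=24.925, impact vy=-21.498
  bounce: vy ← 0.73·21.498 = 15.694
Arc 2: start y=0.000, vy=15.694 → t=3.203, apex=12.566, x_land=46.127, impact vy=-15.694
  bounce: vy ← 0.73·15.694 = 11.456
Arc 3: start y=0.000, vy=11.456 → t=2.338, apex=6.696, x_land=61.605, impact vy=-11.456
  bounce: vy ← 0.73·11.456 = 8.363
Arc 4: start y=0.000, vy=8.363 → t=1.707, apex=3.568, x_land=72.904, impact vy=-8.363
  bounce: vy ← 0.73·8.363 = 6.105
Arc 5: start y=0.000, vy=6.105 → t=1.246, apex=1.902, x_land=81.152, impact vy=-6.105
  bounce: vy ← 0.73·6.105 = 4.457

1 3.765 23.580 24.925
2 3.203 12.566 46.127
3 2.338 6.696 61.605
4 1.707 3.568 72.904
5 1.246 1.902 81.152
final: 81.152 4.457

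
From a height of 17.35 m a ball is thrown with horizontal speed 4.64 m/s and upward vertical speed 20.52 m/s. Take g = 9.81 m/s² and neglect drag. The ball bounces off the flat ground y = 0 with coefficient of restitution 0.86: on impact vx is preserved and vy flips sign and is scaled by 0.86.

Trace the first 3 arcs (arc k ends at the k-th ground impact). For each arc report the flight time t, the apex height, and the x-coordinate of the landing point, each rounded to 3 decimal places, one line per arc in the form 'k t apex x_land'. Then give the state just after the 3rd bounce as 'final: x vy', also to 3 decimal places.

1 4.905 38.811 22.758
2 4.838 28.705 45.207
3 4.161 21.230 64.514
final: 64.514 17.552

Arc 1: start y=17.350, vy=20.520 → t=4.905, apex=38.811, x_land=22.758, impact vy=-27.595
  bounce: vy ← 0.86·27.595 = 23.732
Arc 2: start y=0.000, vy=23.732 → t=4.838, apex=28.705, x_land=45.207, impact vy=-23.732
  bounce: vy ← 0.86·23.732 = 20.409
Arc 3: start y=0.000, vy=20.409 → t=4.161, apex=21.230, x_land=64.514, impact vy=-20.409
  bounce: vy ← 0.86·20.409 = 17.552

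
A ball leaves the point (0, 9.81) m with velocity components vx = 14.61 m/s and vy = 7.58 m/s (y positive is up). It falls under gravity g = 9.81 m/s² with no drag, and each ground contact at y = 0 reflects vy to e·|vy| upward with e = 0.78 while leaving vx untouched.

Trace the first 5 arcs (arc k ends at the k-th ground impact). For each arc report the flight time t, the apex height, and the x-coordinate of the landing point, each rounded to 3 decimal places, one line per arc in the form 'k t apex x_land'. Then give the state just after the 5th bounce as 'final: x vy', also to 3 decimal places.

1 2.384 12.738 34.833
2 2.514 7.750 71.563
3 1.961 4.715 100.212
4 1.530 2.869 122.558
5 1.193 1.745 139.988
final: 139.988 4.564

Arc 1: start y=9.810, vy=7.580 → t=2.384, apex=12.738, x_land=34.833, impact vy=-15.809
  bounce: vy ← 0.78·15.809 = 12.331
Arc 2: start y=0.000, vy=12.331 → t=2.514, apex=7.750, x_land=71.563, impact vy=-12.331
  bounce: vy ← 0.78·12.331 = 9.618
Arc 3: start y=0.000, vy=9.618 → t=1.961, apex=4.715, x_land=100.212, impact vy=-9.618
  bounce: vy ← 0.78·9.618 = 7.502
Arc 4: start y=0.000, vy=7.502 → t=1.530, apex=2.869, x_land=122.558, impact vy=-7.502
  bounce: vy ← 0.78·7.502 = 5.852
Arc 5: start y=0.000, vy=5.852 → t=1.193, apex=1.745, x_land=139.988, impact vy=-5.852
  bounce: vy ← 0.78·5.852 = 4.564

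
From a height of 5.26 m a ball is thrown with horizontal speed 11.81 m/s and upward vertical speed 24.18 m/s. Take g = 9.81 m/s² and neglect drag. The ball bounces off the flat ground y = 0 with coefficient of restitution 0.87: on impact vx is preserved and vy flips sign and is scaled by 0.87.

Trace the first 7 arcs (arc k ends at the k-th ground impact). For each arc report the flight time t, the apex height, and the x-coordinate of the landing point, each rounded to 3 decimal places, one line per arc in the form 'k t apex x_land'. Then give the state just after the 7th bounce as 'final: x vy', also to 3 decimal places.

Arc 1: start y=5.260, vy=24.180 → t=5.138, apex=35.060, x_land=60.684, impact vy=-26.227
  bounce: vy ← 0.87·26.227 = 22.818
Arc 2: start y=0.000, vy=22.818 → t=4.652, apex=26.537, x_land=115.624, impact vy=-22.818
  bounce: vy ← 0.87·22.818 = 19.851
Arc 3: start y=0.000, vy=19.851 → t=4.047, apex=20.086, x_land=163.421, impact vy=-19.851
  bounce: vy ← 0.87·19.851 = 17.271
Arc 4: start y=0.000, vy=17.271 → t=3.521, apex=15.203, x_land=205.005, impact vy=-17.271
  bounce: vy ← 0.87·17.271 = 15.026
Arc 5: start y=0.000, vy=15.026 → t=3.063, apex=11.507, x_land=241.182, impact vy=-15.026
  bounce: vy ← 0.87·15.026 = 13.072
Arc 6: start y=0.000, vy=13.072 → t=2.665, apex=8.710, x_land=272.657, impact vy=-13.072
  bounce: vy ← 0.87·13.072 = 11.373
Arc 7: start y=0.000, vy=11.373 → t=2.319, apex=6.592, x_land=300.040, impact vy=-11.373
  bounce: vy ← 0.87·11.373 = 9.894

1 5.138 35.060 60.684
2 4.652 26.537 115.624
3 4.047 20.086 163.421
4 3.521 15.203 205.005
5 3.063 11.507 241.182
6 2.665 8.710 272.657
7 2.319 6.592 300.040
final: 300.040 9.894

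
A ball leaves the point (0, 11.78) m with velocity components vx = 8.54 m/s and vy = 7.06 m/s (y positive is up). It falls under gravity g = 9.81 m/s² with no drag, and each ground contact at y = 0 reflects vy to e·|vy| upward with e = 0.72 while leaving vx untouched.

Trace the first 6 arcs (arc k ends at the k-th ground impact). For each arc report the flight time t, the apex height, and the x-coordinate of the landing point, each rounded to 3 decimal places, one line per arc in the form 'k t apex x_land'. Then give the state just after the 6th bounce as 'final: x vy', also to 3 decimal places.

Arc 1: start y=11.780, vy=7.060 → t=2.428, apex=14.320, x_land=20.738, impact vy=-16.762
  bounce: vy ← 0.72·16.762 = 12.069
Arc 2: start y=0.000, vy=12.069 → t=2.460, apex=7.424, x_land=41.751, impact vy=-12.069
  bounce: vy ← 0.72·12.069 = 8.689
Arc 3: start y=0.000, vy=8.689 → t=1.772, apex=3.848, x_land=56.880, impact vy=-8.689
  bounce: vy ← 0.72·8.689 = 6.256
Arc 4: start y=0.000, vy=6.256 → t=1.276, apex=1.995, x_land=67.773, impact vy=-6.256
  bounce: vy ← 0.72·6.256 = 4.505
Arc 5: start y=0.000, vy=4.505 → t=0.918, apex=1.034, x_land=75.616, impact vy=-4.505
  bounce: vy ← 0.72·4.505 = 3.243
Arc 6: start y=0.000, vy=3.243 → t=0.661, apex=0.536, x_land=81.262, impact vy=-3.243
  bounce: vy ← 0.72·3.243 = 2.335

1 2.428 14.320 20.738
2 2.460 7.424 41.751
3 1.772 3.848 56.880
4 1.276 1.995 67.773
5 0.918 1.034 75.616
6 0.661 0.536 81.262
final: 81.262 2.335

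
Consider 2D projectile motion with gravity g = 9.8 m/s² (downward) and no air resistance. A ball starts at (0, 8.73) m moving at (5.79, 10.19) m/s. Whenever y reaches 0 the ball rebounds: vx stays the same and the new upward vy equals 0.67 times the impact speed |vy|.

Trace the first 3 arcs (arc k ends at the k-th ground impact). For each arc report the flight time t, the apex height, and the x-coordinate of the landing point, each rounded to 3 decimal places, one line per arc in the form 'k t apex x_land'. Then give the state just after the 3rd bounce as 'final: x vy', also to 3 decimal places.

1 2.732 14.028 15.817
2 2.267 6.297 28.944
3 1.519 2.827 37.740
final: 37.740 4.987

Arc 1: start y=8.730, vy=10.190 → t=2.732, apex=14.028, x_land=15.817, impact vy=-16.581
  bounce: vy ← 0.67·16.581 = 11.110
Arc 2: start y=0.000, vy=11.110 → t=2.267, apex=6.297, x_land=28.944, impact vy=-11.110
  bounce: vy ← 0.67·11.110 = 7.443
Arc 3: start y=0.000, vy=7.443 → t=1.519, apex=2.827, x_land=37.740, impact vy=-7.443
  bounce: vy ← 0.67·7.443 = 4.987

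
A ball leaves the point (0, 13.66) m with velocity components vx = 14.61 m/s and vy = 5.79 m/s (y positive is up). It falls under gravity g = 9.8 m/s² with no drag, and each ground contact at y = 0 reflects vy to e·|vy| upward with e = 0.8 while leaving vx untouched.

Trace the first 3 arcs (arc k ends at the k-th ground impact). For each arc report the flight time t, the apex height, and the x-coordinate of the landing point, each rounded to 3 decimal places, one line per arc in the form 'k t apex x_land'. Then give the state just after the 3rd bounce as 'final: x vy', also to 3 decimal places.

1 2.362 15.370 34.508
2 2.834 9.837 75.909
3 2.267 6.296 109.030
final: 109.030 8.887

Arc 1: start y=13.660, vy=5.790 → t=2.362, apex=15.370, x_land=34.508, impact vy=-17.357
  bounce: vy ← 0.8·17.357 = 13.885
Arc 2: start y=0.000, vy=13.885 → t=2.834, apex=9.837, x_land=75.909, impact vy=-13.885
  bounce: vy ← 0.8·13.885 = 11.108
Arc 3: start y=0.000, vy=11.108 → t=2.267, apex=6.296, x_land=109.030, impact vy=-11.108
  bounce: vy ← 0.8·11.108 = 8.887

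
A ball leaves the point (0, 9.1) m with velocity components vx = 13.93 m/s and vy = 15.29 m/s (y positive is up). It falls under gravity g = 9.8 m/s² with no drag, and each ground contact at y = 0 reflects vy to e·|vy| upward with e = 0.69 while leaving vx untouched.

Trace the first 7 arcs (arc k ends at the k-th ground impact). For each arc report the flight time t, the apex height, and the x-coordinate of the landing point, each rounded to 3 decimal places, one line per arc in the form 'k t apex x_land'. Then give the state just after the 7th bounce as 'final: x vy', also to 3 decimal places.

1 3.632 21.028 50.591
2 2.859 10.011 90.413
3 1.973 4.766 117.891
4 1.361 2.269 136.850
5 0.939 1.080 149.932
6 0.648 0.514 158.959
7 0.447 0.245 165.187
final: 165.187 1.512

Arc 1: start y=9.100, vy=15.290 → t=3.632, apex=21.028, x_land=50.591, impact vy=-20.301
  bounce: vy ← 0.69·20.301 = 14.008
Arc 2: start y=0.000, vy=14.008 → t=2.859, apex=10.011, x_land=90.413, impact vy=-14.008
  bounce: vy ← 0.69·14.008 = 9.665
Arc 3: start y=0.000, vy=9.665 → t=1.973, apex=4.766, x_land=117.891, impact vy=-9.665
  bounce: vy ← 0.69·9.665 = 6.669
Arc 4: start y=0.000, vy=6.669 → t=1.361, apex=2.269, x_land=136.850, impact vy=-6.669
  bounce: vy ← 0.69·6.669 = 4.602
Arc 5: start y=0.000, vy=4.602 → t=0.939, apex=1.080, x_land=149.932, impact vy=-4.602
  bounce: vy ← 0.69·4.602 = 3.175
Arc 6: start y=0.000, vy=3.175 → t=0.648, apex=0.514, x_land=158.959, impact vy=-3.175
  bounce: vy ← 0.69·3.175 = 2.191
Arc 7: start y=0.000, vy=2.191 → t=0.447, apex=0.245, x_land=165.187, impact vy=-2.191
  bounce: vy ← 0.69·2.191 = 1.512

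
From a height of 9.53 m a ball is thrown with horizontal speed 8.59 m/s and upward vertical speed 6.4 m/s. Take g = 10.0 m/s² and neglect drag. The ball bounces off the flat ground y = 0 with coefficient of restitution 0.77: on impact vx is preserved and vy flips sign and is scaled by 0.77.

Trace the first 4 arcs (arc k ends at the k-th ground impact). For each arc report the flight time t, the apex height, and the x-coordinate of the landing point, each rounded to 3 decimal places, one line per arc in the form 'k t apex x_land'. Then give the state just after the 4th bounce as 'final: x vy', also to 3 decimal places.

1 2.162 11.578 18.569
2 2.343 6.865 38.699
3 1.804 4.070 54.199
4 1.389 2.413 66.134
final: 66.134 5.349

Arc 1: start y=9.530, vy=6.400 → t=2.162, apex=11.578, x_land=18.569, impact vy=-15.217
  bounce: vy ← 0.77·15.217 = 11.717
Arc 2: start y=0.000, vy=11.717 → t=2.343, apex=6.865, x_land=38.699, impact vy=-11.717
  bounce: vy ← 0.77·11.717 = 9.022
Arc 3: start y=0.000, vy=9.022 → t=1.804, apex=4.070, x_land=54.199, impact vy=-9.022
  bounce: vy ← 0.77·9.022 = 6.947
Arc 4: start y=0.000, vy=6.947 → t=1.389, apex=2.413, x_land=66.134, impact vy=-6.947
  bounce: vy ← 0.77·6.947 = 5.349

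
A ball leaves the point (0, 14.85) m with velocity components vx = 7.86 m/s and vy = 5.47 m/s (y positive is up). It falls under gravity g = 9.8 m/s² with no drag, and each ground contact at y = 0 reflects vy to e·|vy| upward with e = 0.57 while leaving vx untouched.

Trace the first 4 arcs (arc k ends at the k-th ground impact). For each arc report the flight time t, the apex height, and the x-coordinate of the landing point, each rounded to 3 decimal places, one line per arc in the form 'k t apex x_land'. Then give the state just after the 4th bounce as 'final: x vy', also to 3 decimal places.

1 2.386 16.377 18.756
2 2.084 5.321 35.137
3 1.188 1.729 44.475
4 0.677 0.562 49.797
final: 49.797 1.891

Arc 1: start y=14.850, vy=5.470 → t=2.386, apex=16.377, x_land=18.756, impact vy=-17.916
  bounce: vy ← 0.57·17.916 = 10.212
Arc 2: start y=0.000, vy=10.212 → t=2.084, apex=5.321, x_land=35.137, impact vy=-10.212
  bounce: vy ← 0.57·10.212 = 5.821
Arc 3: start y=0.000, vy=5.821 → t=1.188, apex=1.729, x_land=44.475, impact vy=-5.821
  bounce: vy ← 0.57·5.821 = 3.318
Arc 4: start y=0.000, vy=3.318 → t=0.677, apex=0.562, x_land=49.797, impact vy=-3.318
  bounce: vy ← 0.57·3.318 = 1.891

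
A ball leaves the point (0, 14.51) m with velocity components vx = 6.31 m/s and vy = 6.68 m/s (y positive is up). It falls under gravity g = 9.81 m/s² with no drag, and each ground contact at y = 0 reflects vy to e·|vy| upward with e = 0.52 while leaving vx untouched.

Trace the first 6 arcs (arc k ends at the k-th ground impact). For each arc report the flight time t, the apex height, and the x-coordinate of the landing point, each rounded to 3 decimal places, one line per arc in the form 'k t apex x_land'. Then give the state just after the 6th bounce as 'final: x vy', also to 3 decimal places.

Arc 1: start y=14.510, vy=6.680 → t=2.531, apex=16.784, x_land=15.969, impact vy=-18.147
  bounce: vy ← 0.52·18.147 = 9.436
Arc 2: start y=0.000, vy=9.436 → t=1.924, apex=4.538, x_land=28.109, impact vy=-9.436
  bounce: vy ← 0.52·9.436 = 4.907
Arc 3: start y=0.000, vy=4.907 → t=1.000, apex=1.227, x_land=34.421, impact vy=-4.907
  bounce: vy ← 0.52·4.907 = 2.552
Arc 4: start y=0.000, vy=2.552 → t=0.520, apex=0.332, x_land=37.703, impact vy=-2.552
  bounce: vy ← 0.52·2.552 = 1.327
Arc 5: start y=0.000, vy=1.327 → t=0.271, apex=0.090, x_land=39.410, impact vy=-1.327
  bounce: vy ← 0.52·1.327 = 0.690
Arc 6: start y=0.000, vy=0.690 → t=0.141, apex=0.024, x_land=40.298, impact vy=-0.690
  bounce: vy ← 0.52·0.690 = 0.359

1 2.531 16.784 15.969
2 1.924 4.538 28.109
3 1.000 1.227 34.421
4 0.520 0.332 37.703
5 0.271 0.090 39.410
6 0.141 0.024 40.298
final: 40.298 0.359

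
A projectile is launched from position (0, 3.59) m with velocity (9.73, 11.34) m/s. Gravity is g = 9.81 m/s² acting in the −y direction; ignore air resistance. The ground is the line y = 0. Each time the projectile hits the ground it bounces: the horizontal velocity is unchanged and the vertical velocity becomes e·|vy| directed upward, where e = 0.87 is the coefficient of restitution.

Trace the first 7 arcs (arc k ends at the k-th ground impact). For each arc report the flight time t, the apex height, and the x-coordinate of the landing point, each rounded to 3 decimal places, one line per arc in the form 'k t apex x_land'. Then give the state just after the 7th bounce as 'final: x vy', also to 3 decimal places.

Arc 1: start y=3.590, vy=11.340 → t=2.594, apex=10.144, x_land=25.240, impact vy=-14.108
  bounce: vy ← 0.87·14.108 = 12.274
Arc 2: start y=0.000, vy=12.274 → t=2.502, apex=7.678, x_land=49.588, impact vy=-12.274
  bounce: vy ← 0.87·12.274 = 10.678
Arc 3: start y=0.000, vy=10.678 → t=2.177, apex=5.812, x_land=70.770, impact vy=-10.678
  bounce: vy ← 0.87·10.678 = 9.290
Arc 4: start y=0.000, vy=9.290 → t=1.894, apex=4.399, x_land=89.199, impact vy=-9.290
  bounce: vy ← 0.87·9.290 = 8.082
Arc 5: start y=0.000, vy=8.082 → t=1.648, apex=3.329, x_land=105.232, impact vy=-8.082
  bounce: vy ← 0.87·8.082 = 7.032
Arc 6: start y=0.000, vy=7.032 → t=1.434, apex=2.520, x_land=119.180, impact vy=-7.032
  bounce: vy ← 0.87·7.032 = 6.118
Arc 7: start y=0.000, vy=6.118 → t=1.247, apex=1.907, x_land=131.315, impact vy=-6.118
  bounce: vy ← 0.87·6.118 = 5.322

1 2.594 10.144 25.240
2 2.502 7.678 49.588
3 2.177 5.812 70.770
4 1.894 4.399 89.199
5 1.648 3.329 105.232
6 1.434 2.520 119.180
7 1.247 1.907 131.315
final: 131.315 5.322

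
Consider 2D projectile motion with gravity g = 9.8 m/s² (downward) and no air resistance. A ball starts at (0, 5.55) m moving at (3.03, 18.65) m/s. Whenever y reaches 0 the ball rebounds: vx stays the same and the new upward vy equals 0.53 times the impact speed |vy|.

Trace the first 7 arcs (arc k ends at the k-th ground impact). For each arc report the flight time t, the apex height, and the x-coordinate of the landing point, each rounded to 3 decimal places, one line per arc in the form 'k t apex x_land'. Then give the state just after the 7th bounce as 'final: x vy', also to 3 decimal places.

Arc 1: start y=5.550, vy=18.650 → t=4.083, apex=23.296, x_land=12.373, impact vy=-21.368
  bounce: vy ← 0.53·21.368 = 11.325
Arc 2: start y=0.000, vy=11.325 → t=2.311, apex=6.544, x_land=19.376, impact vy=-11.325
  bounce: vy ← 0.53·11.325 = 6.002
Arc 3: start y=0.000, vy=6.002 → t=1.225, apex=1.838, x_land=23.088, impact vy=-6.002
  bounce: vy ← 0.53·6.002 = 3.181
Arc 4: start y=0.000, vy=3.181 → t=0.649, apex=0.516, x_land=25.055, impact vy=-3.181
  bounce: vy ← 0.53·3.181 = 1.686
Arc 5: start y=0.000, vy=1.686 → t=0.344, apex=0.145, x_land=26.098, impact vy=-1.686
  bounce: vy ← 0.53·1.686 = 0.894
Arc 6: start y=0.000, vy=0.894 → t=0.182, apex=0.041, x_land=26.650, impact vy=-0.894
  bounce: vy ← 0.53·0.894 = 0.474
Arc 7: start y=0.000, vy=0.474 → t=0.097, apex=0.011, x_land=26.943, impact vy=-0.474
  bounce: vy ← 0.53·0.474 = 0.251

1 4.083 23.296 12.373
2 2.311 6.544 19.376
3 1.225 1.838 23.088
4 0.649 0.516 25.055
5 0.344 0.145 26.098
6 0.182 0.041 26.650
7 0.097 0.011 26.943
final: 26.943 0.251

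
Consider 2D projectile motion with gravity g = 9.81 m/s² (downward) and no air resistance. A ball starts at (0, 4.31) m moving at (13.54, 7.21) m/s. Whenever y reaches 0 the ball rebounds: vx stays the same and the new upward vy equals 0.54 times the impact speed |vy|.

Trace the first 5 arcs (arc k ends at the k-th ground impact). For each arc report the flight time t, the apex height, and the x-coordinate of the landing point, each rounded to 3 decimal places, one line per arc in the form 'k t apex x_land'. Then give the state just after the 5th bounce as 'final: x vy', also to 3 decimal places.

Arc 1: start y=4.310, vy=7.210 → t=1.926, apex=6.960, x_land=26.080, impact vy=-11.685
  bounce: vy ← 0.54·11.685 = 6.310
Arc 2: start y=0.000, vy=6.310 → t=1.286, apex=2.029, x_land=43.498, impact vy=-6.310
  bounce: vy ← 0.54·6.310 = 3.407
Arc 3: start y=0.000, vy=3.407 → t=0.695, apex=0.592, x_land=52.904, impact vy=-3.407
  bounce: vy ← 0.54·3.407 = 1.840
Arc 4: start y=0.000, vy=1.840 → t=0.375, apex=0.173, x_land=57.984, impact vy=-1.840
  bounce: vy ← 0.54·1.840 = 0.994
Arc 5: start y=0.000, vy=0.994 → t=0.203, apex=0.050, x_land=60.726, impact vy=-0.994
  bounce: vy ← 0.54·0.994 = 0.537

1 1.926 6.960 26.080
2 1.286 2.029 43.498
3 0.695 0.592 52.904
4 0.375 0.173 57.984
5 0.203 0.050 60.726
final: 60.726 0.537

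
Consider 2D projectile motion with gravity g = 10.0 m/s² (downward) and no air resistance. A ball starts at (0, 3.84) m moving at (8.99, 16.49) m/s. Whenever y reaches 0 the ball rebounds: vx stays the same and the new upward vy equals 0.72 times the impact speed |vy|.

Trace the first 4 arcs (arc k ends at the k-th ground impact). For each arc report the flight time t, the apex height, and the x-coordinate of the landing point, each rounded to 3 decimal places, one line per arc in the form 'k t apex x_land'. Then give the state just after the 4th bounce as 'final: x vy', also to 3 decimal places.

Arc 1: start y=3.840, vy=16.490 → t=3.516, apex=17.436, x_land=31.612, impact vy=-18.674
  bounce: vy ← 0.72·18.674 = 13.445
Arc 2: start y=0.000, vy=13.445 → t=2.689, apex=9.039, x_land=55.787, impact vy=-13.445
  bounce: vy ← 0.72·13.445 = 9.681
Arc 3: start y=0.000, vy=9.681 → t=1.936, apex=4.686, x_land=73.193, impact vy=-9.681
  bounce: vy ← 0.72·9.681 = 6.970
Arc 4: start y=0.000, vy=6.970 → t=1.394, apex=2.429, x_land=85.725, impact vy=-6.970
  bounce: vy ← 0.72·6.970 = 5.018

1 3.516 17.436 31.612
2 2.689 9.039 55.787
3 1.936 4.686 73.193
4 1.394 2.429 85.725
final: 85.725 5.018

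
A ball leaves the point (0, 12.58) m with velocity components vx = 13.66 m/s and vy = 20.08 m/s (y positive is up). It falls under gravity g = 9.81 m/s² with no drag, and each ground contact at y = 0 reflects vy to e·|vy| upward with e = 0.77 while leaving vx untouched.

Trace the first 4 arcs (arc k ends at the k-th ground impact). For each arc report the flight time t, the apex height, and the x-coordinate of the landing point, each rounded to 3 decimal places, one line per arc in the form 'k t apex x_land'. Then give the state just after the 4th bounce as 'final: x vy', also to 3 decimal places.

Arc 1: start y=12.580, vy=20.080 → t=4.646, apex=33.131, x_land=63.462, impact vy=-25.496
  bounce: vy ← 0.77·25.496 = 19.632
Arc 2: start y=0.000, vy=19.632 → t=4.002, apex=19.643, x_land=118.134, impact vy=-19.632
  bounce: vy ← 0.77·19.632 = 15.116
Arc 3: start y=0.000, vy=15.116 → t=3.082, apex=11.646, x_land=160.232, impact vy=-15.116
  bounce: vy ← 0.77·15.116 = 11.640
Arc 4: start y=0.000, vy=11.640 → t=2.373, apex=6.905, x_land=192.647, impact vy=-11.640
  bounce: vy ← 0.77·11.640 = 8.962

1 4.646 33.131 63.462
2 4.002 19.643 118.134
3 3.082 11.646 160.232
4 2.373 6.905 192.647
final: 192.647 8.962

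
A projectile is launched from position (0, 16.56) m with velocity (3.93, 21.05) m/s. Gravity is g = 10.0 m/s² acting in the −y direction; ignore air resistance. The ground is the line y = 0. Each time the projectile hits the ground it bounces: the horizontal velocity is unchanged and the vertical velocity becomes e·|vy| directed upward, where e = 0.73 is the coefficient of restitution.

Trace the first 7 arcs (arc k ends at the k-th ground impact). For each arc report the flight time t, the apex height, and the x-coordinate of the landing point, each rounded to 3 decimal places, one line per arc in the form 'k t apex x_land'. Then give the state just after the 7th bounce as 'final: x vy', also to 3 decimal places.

1 4.888 38.715 19.208
2 4.063 20.631 35.175
3 2.966 10.994 46.830
4 2.165 5.859 55.338
5 1.580 3.122 61.549
6 1.154 1.664 66.083
7 0.842 0.887 69.393
final: 69.393 3.074

Arc 1: start y=16.560, vy=21.050 → t=4.888, apex=38.715, x_land=19.208, impact vy=-27.826
  bounce: vy ← 0.73·27.826 = 20.313
Arc 2: start y=0.000, vy=20.313 → t=4.063, apex=20.631, x_land=35.175, impact vy=-20.313
  bounce: vy ← 0.73·20.313 = 14.829
Arc 3: start y=0.000, vy=14.829 → t=2.966, apex=10.994, x_land=46.830, impact vy=-14.829
  bounce: vy ← 0.73·14.829 = 10.825
Arc 4: start y=0.000, vy=10.825 → t=2.165, apex=5.859, x_land=55.338, impact vy=-10.825
  bounce: vy ← 0.73·10.825 = 7.902
Arc 5: start y=0.000, vy=7.902 → t=1.580, apex=3.122, x_land=61.549, impact vy=-7.902
  bounce: vy ← 0.73·7.902 = 5.769
Arc 6: start y=0.000, vy=5.769 → t=1.154, apex=1.664, x_land=66.083, impact vy=-5.769
  bounce: vy ← 0.73·5.769 = 4.211
Arc 7: start y=0.000, vy=4.211 → t=0.842, apex=0.887, x_land=69.393, impact vy=-4.211
  bounce: vy ← 0.73·4.211 = 3.074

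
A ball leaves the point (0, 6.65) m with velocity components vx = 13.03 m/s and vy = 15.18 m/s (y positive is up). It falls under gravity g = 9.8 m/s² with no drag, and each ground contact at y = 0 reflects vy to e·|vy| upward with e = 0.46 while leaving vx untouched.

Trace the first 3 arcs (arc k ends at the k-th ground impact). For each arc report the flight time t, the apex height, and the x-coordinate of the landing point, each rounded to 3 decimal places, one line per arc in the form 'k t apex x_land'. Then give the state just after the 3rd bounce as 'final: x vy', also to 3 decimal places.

1 3.487 18.407 45.437
2 1.783 3.895 68.671
3 0.820 0.824 79.359
final: 79.359 1.849

Arc 1: start y=6.650, vy=15.180 → t=3.487, apex=18.407, x_land=45.437, impact vy=-18.994
  bounce: vy ← 0.46·18.994 = 8.737
Arc 2: start y=0.000, vy=8.737 → t=1.783, apex=3.895, x_land=68.671, impact vy=-8.737
  bounce: vy ← 0.46·8.737 = 4.019
Arc 3: start y=0.000, vy=4.019 → t=0.820, apex=0.824, x_land=79.359, impact vy=-4.019
  bounce: vy ← 0.46·4.019 = 1.849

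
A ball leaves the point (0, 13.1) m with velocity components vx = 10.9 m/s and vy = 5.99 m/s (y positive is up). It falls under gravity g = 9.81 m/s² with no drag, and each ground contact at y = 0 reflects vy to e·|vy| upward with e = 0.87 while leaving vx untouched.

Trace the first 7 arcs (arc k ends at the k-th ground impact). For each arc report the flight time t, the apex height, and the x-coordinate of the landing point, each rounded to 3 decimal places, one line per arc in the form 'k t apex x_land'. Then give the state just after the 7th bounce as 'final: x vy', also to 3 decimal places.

1 2.355 14.929 25.672
2 3.036 11.300 58.759
3 2.641 8.553 87.546
4 2.298 6.473 112.590
5 1.999 4.900 134.378
6 1.739 3.709 153.334
7 1.513 2.807 169.826
final: 169.826 6.456

Arc 1: start y=13.100, vy=5.990 → t=2.355, apex=14.929, x_land=25.672, impact vy=-17.114
  bounce: vy ← 0.87·17.114 = 14.890
Arc 2: start y=0.000, vy=14.890 → t=3.036, apex=11.300, x_land=58.759, impact vy=-14.890
  bounce: vy ← 0.87·14.890 = 12.954
Arc 3: start y=0.000, vy=12.954 → t=2.641, apex=8.553, x_land=87.546, impact vy=-12.954
  bounce: vy ← 0.87·12.954 = 11.270
Arc 4: start y=0.000, vy=11.270 → t=2.298, apex=6.473, x_land=112.590, impact vy=-11.270
  bounce: vy ← 0.87·11.270 = 9.805
Arc 5: start y=0.000, vy=9.805 → t=1.999, apex=4.900, x_land=134.378, impact vy=-9.805
  bounce: vy ← 0.87·9.805 = 8.530
Arc 6: start y=0.000, vy=8.530 → t=1.739, apex=3.709, x_land=153.334, impact vy=-8.530
  bounce: vy ← 0.87·8.530 = 7.421
Arc 7: start y=0.000, vy=7.421 → t=1.513, apex=2.807, x_land=169.826, impact vy=-7.421
  bounce: vy ← 0.87·7.421 = 6.456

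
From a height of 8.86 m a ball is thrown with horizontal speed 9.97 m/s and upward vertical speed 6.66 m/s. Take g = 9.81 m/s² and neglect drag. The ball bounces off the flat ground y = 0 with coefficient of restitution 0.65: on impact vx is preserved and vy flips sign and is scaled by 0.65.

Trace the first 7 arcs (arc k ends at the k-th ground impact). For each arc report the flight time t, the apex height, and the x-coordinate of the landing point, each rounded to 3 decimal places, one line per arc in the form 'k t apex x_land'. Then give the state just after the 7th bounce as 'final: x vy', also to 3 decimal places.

Arc 1: start y=8.860, vy=6.660 → t=2.185, apex=11.121, x_land=21.781, impact vy=-14.771
  bounce: vy ← 0.65·14.771 = 9.601
Arc 2: start y=0.000, vy=9.601 → t=1.957, apex=4.699, x_land=41.297, impact vy=-9.601
  bounce: vy ← 0.65·9.601 = 6.241
Arc 3: start y=0.000, vy=6.241 → t=1.272, apex=1.985, x_land=53.982, impact vy=-6.241
  bounce: vy ← 0.65·6.241 = 4.057
Arc 4: start y=0.000, vy=4.057 → t=0.827, apex=0.839, x_land=62.227, impact vy=-4.057
  bounce: vy ← 0.65·4.057 = 2.637
Arc 5: start y=0.000, vy=2.637 → t=0.538, apex=0.354, x_land=67.587, impact vy=-2.637
  bounce: vy ← 0.65·2.637 = 1.714
Arc 6: start y=0.000, vy=1.714 → t=0.349, apex=0.150, x_land=71.070, impact vy=-1.714
  bounce: vy ← 0.65·1.714 = 1.114
Arc 7: start y=0.000, vy=1.114 → t=0.227, apex=0.063, x_land=73.335, impact vy=-1.114
  bounce: vy ← 0.65·1.114 = 0.724

1 2.185 11.121 21.781
2 1.957 4.699 41.297
3 1.272 1.985 53.982
4 0.827 0.839 62.227
5 0.538 0.354 67.587
6 0.349 0.150 71.070
7 0.227 0.063 73.335
final: 73.335 0.724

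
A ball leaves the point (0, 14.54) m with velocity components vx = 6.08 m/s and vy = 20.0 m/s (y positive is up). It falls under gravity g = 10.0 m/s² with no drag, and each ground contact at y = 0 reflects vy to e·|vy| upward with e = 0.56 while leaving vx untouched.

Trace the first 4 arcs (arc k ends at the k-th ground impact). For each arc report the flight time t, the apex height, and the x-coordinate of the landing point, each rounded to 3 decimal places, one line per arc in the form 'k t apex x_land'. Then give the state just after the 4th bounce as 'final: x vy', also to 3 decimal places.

1 4.628 34.540 28.140
2 2.944 10.832 46.038
3 1.648 3.397 56.061
4 0.923 1.065 61.673
final: 61.673 2.585

Arc 1: start y=14.540, vy=20.000 → t=4.628, apex=34.540, x_land=28.140, impact vy=-26.283
  bounce: vy ← 0.56·26.283 = 14.719
Arc 2: start y=0.000, vy=14.719 → t=2.944, apex=10.832, x_land=46.038, impact vy=-14.719
  bounce: vy ← 0.56·14.719 = 8.242
Arc 3: start y=0.000, vy=8.242 → t=1.648, apex=3.397, x_land=56.061, impact vy=-8.242
  bounce: vy ← 0.56·8.242 = 4.616
Arc 4: start y=0.000, vy=4.616 → t=0.923, apex=1.065, x_land=61.673, impact vy=-4.616
  bounce: vy ← 0.56·4.616 = 2.585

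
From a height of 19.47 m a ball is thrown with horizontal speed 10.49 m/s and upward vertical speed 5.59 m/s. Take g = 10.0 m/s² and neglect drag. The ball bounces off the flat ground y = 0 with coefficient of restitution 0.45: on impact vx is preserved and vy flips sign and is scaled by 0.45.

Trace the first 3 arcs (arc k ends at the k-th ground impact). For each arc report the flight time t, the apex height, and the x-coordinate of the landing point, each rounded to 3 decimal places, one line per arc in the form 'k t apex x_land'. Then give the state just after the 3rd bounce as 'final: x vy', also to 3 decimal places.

Arc 1: start y=19.470, vy=5.590 → t=2.610, apex=21.032, x_land=27.379, impact vy=-20.510
  bounce: vy ← 0.45·20.510 = 9.229
Arc 2: start y=0.000, vy=9.229 → t=1.846, apex=4.259, x_land=46.742, impact vy=-9.229
  bounce: vy ← 0.45·9.229 = 4.153
Arc 3: start y=0.000, vy=4.153 → t=0.831, apex=0.862, x_land=55.455, impact vy=-4.153
  bounce: vy ← 0.45·4.153 = 1.869

1 2.610 21.032 27.379
2 1.846 4.259 46.742
3 0.831 0.862 55.455
final: 55.455 1.869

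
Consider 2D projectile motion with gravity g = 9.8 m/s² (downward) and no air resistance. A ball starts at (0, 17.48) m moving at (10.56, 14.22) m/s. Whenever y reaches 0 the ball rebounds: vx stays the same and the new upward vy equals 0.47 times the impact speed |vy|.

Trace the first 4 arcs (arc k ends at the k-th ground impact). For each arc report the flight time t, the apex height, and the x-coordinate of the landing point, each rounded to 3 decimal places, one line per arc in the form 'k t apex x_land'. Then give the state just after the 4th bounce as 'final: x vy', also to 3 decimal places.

Arc 1: start y=17.480, vy=14.220 → t=3.833, apex=27.797, x_land=40.474, impact vy=-23.341
  bounce: vy ← 0.47·23.341 = 10.970
Arc 2: start y=0.000, vy=10.970 → t=2.239, apex=6.140, x_land=64.117, impact vy=-10.970
  bounce: vy ← 0.47·10.970 = 5.156
Arc 3: start y=0.000, vy=5.156 → t=1.052, apex=1.356, x_land=75.228, impact vy=-5.156
  bounce: vy ← 0.47·5.156 = 2.423
Arc 4: start y=0.000, vy=2.423 → t=0.495, apex=0.300, x_land=80.451, impact vy=-2.423
  bounce: vy ← 0.47·2.423 = 1.139

1 3.833 27.797 40.474
2 2.239 6.140 64.117
3 1.052 1.356 75.228
4 0.495 0.300 80.451
final: 80.451 1.139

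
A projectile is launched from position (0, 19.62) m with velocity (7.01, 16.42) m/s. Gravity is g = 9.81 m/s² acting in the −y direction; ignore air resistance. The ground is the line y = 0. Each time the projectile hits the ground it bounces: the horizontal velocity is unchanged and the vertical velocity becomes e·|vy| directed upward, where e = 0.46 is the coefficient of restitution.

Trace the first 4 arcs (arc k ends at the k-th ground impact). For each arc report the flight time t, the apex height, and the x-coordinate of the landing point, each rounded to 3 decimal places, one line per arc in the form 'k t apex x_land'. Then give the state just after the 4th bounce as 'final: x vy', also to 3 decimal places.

Arc 1: start y=19.620, vy=16.420 → t=4.282, apex=33.362, x_land=30.015, impact vy=-25.584
  bounce: vy ← 0.46·25.584 = 11.769
Arc 2: start y=0.000, vy=11.769 → t=2.399, apex=7.059, x_land=46.835, impact vy=-11.769
  bounce: vy ← 0.46·11.769 = 5.414
Arc 3: start y=0.000, vy=5.414 → t=1.104, apex=1.494, x_land=54.572, impact vy=-5.414
  bounce: vy ← 0.46·5.414 = 2.490
Arc 4: start y=0.000, vy=2.490 → t=0.508, apex=0.316, x_land=58.131, impact vy=-2.490
  bounce: vy ← 0.46·2.490 = 1.146

1 4.282 33.362 30.015
2 2.399 7.059 46.835
3 1.104 1.494 54.572
4 0.508 0.316 58.131
final: 58.131 1.146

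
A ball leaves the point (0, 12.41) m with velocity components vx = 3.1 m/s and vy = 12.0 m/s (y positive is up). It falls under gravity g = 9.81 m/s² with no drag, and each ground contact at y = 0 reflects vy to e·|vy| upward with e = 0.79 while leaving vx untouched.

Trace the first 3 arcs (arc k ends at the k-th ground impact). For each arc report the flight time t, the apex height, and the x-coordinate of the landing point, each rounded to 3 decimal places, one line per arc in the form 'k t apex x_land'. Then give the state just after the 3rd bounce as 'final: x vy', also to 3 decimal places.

Arc 1: start y=12.410, vy=12.000 → t=3.230, apex=19.749, x_land=10.012, impact vy=-19.685
  bounce: vy ← 0.79·19.685 = 15.551
Arc 2: start y=0.000, vy=15.551 → t=3.170, apex=12.326, x_land=19.841, impact vy=-15.551
  bounce: vy ← 0.79·15.551 = 12.285
Arc 3: start y=0.000, vy=12.285 → t=2.505, apex=7.692, x_land=27.605, impact vy=-12.285
  bounce: vy ← 0.79·12.285 = 9.705

1 3.230 19.749 10.012
2 3.170 12.326 19.841
3 2.505 7.692 27.605
final: 27.605 9.705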